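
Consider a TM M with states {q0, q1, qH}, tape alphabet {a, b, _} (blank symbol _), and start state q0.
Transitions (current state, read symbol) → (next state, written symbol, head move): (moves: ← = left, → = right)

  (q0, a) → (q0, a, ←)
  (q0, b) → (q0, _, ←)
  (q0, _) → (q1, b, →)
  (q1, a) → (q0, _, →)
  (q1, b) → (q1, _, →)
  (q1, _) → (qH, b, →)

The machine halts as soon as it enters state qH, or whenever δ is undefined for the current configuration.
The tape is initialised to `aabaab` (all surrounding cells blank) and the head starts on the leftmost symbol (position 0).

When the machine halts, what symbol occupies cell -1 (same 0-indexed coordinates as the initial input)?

b

q0 | _[a]abaab   read a → write a, move ←, go to q0
q0 | [_]aabaab   read _ → write b, move →, go to q1
q1 | b[a]abaab   read a → write _, move →, go to q0
q0 | b_[a]baab   read a → write a, move ←, go to q0
q0 | b[_]abaab   read _ → write b, move →, go to q1
q1 | bb[a]baab   read a → write _, move →, go to q0
q0 | bb_[b]aab   read b → write _, move ←, go to q0
q0 | bb[_]_aab   read _ → write b, move →, go to q1
q1 | bbb[_]aab   read _ → write b, move →, go to qH
qH | bbbb[a]ab
Cell -1 holds b when M halts.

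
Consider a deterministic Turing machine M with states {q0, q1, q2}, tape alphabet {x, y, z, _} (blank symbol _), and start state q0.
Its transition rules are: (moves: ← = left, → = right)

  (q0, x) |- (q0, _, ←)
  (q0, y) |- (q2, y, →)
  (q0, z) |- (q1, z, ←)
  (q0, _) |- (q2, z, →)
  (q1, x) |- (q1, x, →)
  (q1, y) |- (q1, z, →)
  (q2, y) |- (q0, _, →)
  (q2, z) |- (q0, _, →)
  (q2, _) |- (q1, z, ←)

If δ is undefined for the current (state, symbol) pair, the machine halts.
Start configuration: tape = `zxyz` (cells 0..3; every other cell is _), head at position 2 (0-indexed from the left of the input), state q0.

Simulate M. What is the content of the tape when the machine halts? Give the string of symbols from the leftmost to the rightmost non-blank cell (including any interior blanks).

q0 | zx[y]z__   read y → write y, move →, go to q2
q2 | zxy[z]__   read z → write _, move →, go to q0
q0 | zxy_[_]_   read _ → write z, move →, go to q2
q2 | zxy_z[_]   read _ → write z, move ←, go to q1
q1 | zxy_[z]z
The non-blank tape span at halt is zxy_zz.

zxy_zz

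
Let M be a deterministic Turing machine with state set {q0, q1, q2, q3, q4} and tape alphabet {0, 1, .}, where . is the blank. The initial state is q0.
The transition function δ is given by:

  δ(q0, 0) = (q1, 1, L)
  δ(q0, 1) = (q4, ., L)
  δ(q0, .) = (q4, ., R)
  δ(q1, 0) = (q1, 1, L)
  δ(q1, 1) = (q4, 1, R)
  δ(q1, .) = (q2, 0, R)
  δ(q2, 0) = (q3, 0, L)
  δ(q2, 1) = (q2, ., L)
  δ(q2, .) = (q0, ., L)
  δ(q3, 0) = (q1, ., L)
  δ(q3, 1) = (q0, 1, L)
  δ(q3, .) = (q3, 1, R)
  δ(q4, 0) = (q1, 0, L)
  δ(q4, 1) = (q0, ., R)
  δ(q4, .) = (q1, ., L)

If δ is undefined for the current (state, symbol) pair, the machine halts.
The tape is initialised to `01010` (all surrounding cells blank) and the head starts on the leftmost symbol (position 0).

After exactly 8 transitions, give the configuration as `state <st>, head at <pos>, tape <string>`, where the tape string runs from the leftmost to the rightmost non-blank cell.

state q1, head at -2, tape 1..1010

state=q0 head=0 tape=..[0]1010   (q0,0)→(q1,1,L)
state=q1 head=-1 tape=.[.]11010   (q1,.)→(q2,0,R)
state=q2 head=0 tape=.0[1]1010   (q2,1)→(q2,.,L)
state=q2 head=-1 tape=.[0].1010   (q2,0)→(q3,0,L)
state=q3 head=-2 tape=[.]0.1010   (q3,.)→(q3,1,R)
state=q3 head=-1 tape=1[0].1010   (q3,0)→(q1,.,L)
state=q1 head=-2 tape=[1]..1010   (q1,1)→(q4,1,R)
state=q4 head=-1 tape=1[.].1010   (q4,.)→(q1,.,L)
state=q1 head=-2 tape=[1]..1010
After 8 steps: state q1, head at -2, tape 1..1010.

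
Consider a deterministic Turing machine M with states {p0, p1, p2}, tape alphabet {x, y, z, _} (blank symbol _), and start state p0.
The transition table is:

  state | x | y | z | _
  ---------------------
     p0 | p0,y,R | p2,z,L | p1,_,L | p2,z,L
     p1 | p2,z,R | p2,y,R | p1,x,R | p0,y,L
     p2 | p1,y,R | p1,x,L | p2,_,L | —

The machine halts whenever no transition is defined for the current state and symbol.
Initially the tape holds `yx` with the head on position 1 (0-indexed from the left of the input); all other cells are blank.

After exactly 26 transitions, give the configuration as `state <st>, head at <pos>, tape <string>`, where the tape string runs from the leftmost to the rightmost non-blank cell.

state=p0 head=1 tape=y[x]____   (p0,x)→(p0,y,R)
state=p0 head=2 tape=yy[_]___   (p0,_)→(p2,z,L)
state=p2 head=1 tape=y[y]z___   (p2,y)→(p1,x,L)
state=p1 head=0 tape=[y]xz___   (p1,y)→(p2,y,R)
state=p2 head=1 tape=y[x]z___   (p2,x)→(p1,y,R)
state=p1 head=2 tape=yy[z]___   (p1,z)→(p1,x,R)
state=p1 head=3 tape=yyx[_]__   (p1,_)→(p0,y,L)
state=p0 head=2 tape=yy[x]y__   (p0,x)→(p0,y,R)
state=p0 head=3 tape=yyy[y]__   (p0,y)→(p2,z,L)
state=p2 head=2 tape=yy[y]z__   (p2,y)→(p1,x,L)
state=p1 head=1 tape=y[y]xz__   (p1,y)→(p2,y,R)
state=p2 head=2 tape=yy[x]z__   (p2,x)→(p1,y,R)
state=p1 head=3 tape=yyy[z]__   (p1,z)→(p1,x,R)
state=p1 head=4 tape=yyyx[_]_   (p1,_)→(p0,y,L)
state=p0 head=3 tape=yyy[x]y_   (p0,x)→(p0,y,R)
state=p0 head=4 tape=yyyy[y]_   (p0,y)→(p2,z,L)
state=p2 head=3 tape=yyy[y]z_   (p2,y)→(p1,x,L)
state=p1 head=2 tape=yy[y]xz_   (p1,y)→(p2,y,R)
state=p2 head=3 tape=yyy[x]z_   (p2,x)→(p1,y,R)
state=p1 head=4 tape=yyyy[z]_   (p1,z)→(p1,x,R)
state=p1 head=5 tape=yyyyx[_]   (p1,_)→(p0,y,L)
state=p0 head=4 tape=yyyy[x]y   (p0,x)→(p0,y,R)
state=p0 head=5 tape=yyyyy[y]   (p0,y)→(p2,z,L)
state=p2 head=4 tape=yyyy[y]z   (p2,y)→(p1,x,L)
state=p1 head=3 tape=yyy[y]xz   (p1,y)→(p2,y,R)
state=p2 head=4 tape=yyyy[x]z   (p2,x)→(p1,y,R)
state=p1 head=5 tape=yyyyy[z]
After 26 steps: state p1, head at 5, tape yyyyyz.

state p1, head at 5, tape yyyyyz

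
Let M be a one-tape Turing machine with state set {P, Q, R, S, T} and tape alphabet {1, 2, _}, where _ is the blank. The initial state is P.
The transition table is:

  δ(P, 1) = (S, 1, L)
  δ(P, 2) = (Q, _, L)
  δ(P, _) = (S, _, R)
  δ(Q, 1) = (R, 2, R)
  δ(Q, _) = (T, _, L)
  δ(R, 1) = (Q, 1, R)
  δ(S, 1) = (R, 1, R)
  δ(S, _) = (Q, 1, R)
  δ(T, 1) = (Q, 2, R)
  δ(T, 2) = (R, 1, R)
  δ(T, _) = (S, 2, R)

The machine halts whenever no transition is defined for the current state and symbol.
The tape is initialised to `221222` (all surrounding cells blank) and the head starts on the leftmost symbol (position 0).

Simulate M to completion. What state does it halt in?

P | __[2]21222   read 2 → write _, move L, go to Q
Q | _[_]_21222   read _ → write _, move L, go to T
T | [_]__21222   read _ → write 2, move R, go to S
S | 2[_]_21222   read _ → write 1, move R, go to Q
Q | 21[_]21222   read _ → write _, move L, go to T
T | 2[1]_21222   read 1 → write 2, move R, go to Q
Q | 22[_]21222   read _ → write _, move L, go to T
T | 2[2]_21222   read 2 → write 1, move R, go to R
R | 21[_]21222
No transition is defined for (R, _); M halts in state R.

R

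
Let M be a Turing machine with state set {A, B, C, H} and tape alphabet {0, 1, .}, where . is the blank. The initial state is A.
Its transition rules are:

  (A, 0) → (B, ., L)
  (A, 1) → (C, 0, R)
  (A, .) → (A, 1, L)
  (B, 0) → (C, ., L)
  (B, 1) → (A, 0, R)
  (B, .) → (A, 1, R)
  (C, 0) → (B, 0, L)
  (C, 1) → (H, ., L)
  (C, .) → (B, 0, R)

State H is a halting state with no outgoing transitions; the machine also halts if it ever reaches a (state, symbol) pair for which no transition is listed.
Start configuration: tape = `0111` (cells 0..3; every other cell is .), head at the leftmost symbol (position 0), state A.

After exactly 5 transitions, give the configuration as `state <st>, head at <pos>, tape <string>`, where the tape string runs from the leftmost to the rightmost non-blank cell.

A | .[0]111   read 0 → write ., move L, go to B
B | [.].111   read . → write 1, move R, go to A
A | 1[.]111   read . → write 1, move L, go to A
A | [1]1111   read 1 → write 0, move R, go to C
C | 0[1]111   read 1 → write ., move L, go to H
H | [0].111
After 5 steps: state H, head at -1, tape 0.111.

state H, head at -1, tape 0.111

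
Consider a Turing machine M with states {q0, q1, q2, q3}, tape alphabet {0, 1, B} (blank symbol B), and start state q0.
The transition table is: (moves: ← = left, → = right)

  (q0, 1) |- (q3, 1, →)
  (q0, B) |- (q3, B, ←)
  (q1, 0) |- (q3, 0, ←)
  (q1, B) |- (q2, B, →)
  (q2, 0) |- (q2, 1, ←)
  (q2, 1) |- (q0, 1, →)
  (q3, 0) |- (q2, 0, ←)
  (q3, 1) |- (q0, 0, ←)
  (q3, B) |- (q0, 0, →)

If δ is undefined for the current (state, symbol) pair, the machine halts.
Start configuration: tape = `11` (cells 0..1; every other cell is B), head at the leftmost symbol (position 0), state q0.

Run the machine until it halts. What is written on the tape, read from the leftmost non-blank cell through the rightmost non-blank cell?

10

state=q0 head=0 tape=[1]1   (q0,1)→(q3,1,→)
state=q3 head=1 tape=1[1]   (q3,1)→(q0,0,←)
state=q0 head=0 tape=[1]0   (q0,1)→(q3,1,→)
state=q3 head=1 tape=1[0]   (q3,0)→(q2,0,←)
state=q2 head=0 tape=[1]0   (q2,1)→(q0,1,→)
state=q0 head=1 tape=1[0]
The non-blank tape span at halt is 10.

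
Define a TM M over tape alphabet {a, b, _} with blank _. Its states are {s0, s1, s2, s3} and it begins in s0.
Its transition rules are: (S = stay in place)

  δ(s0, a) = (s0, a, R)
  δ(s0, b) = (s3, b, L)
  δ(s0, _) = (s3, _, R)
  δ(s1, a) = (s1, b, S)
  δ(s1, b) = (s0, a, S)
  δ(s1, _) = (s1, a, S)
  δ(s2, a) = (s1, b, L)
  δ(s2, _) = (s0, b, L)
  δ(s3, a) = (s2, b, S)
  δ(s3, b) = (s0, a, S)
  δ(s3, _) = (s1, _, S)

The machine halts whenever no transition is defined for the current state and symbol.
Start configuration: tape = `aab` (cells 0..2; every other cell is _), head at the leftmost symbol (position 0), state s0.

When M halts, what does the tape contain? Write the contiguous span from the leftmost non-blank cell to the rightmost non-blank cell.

abb

s0 | [a]ab   read a → write a, move R, go to s0
s0 | a[a]b   read a → write a, move R, go to s0
s0 | aa[b]   read b → write b, move L, go to s3
s3 | a[a]b   read a → write b, move S, go to s2
s2 | a[b]b
The non-blank tape span at halt is abb.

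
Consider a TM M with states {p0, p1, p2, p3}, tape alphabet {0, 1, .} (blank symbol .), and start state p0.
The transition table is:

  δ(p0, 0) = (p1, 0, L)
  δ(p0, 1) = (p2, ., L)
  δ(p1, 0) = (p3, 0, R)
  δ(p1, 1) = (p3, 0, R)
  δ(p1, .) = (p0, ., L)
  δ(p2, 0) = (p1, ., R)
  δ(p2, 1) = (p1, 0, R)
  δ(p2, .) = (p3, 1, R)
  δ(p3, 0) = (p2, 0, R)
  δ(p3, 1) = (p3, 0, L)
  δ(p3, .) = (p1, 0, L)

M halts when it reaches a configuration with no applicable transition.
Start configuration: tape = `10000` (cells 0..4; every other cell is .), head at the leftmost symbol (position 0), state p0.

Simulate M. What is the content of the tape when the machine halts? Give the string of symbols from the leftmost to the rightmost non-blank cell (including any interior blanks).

00.00

state=p0 head=0 tape=.[1]0000.   (p0,1)→(p2,.,L)
state=p2 head=-1 tape=[.].0000.   (p2,.)→(p3,1,R)
state=p3 head=0 tape=1[.]0000.   (p3,.)→(p1,0,L)
state=p1 head=-1 tape=[1]00000.   (p1,1)→(p3,0,R)
state=p3 head=0 tape=0[0]0000.   (p3,0)→(p2,0,R)
state=p2 head=1 tape=00[0]000.   (p2,0)→(p1,.,R)
state=p1 head=2 tape=00.[0]00.   (p1,0)→(p3,0,R)
state=p3 head=3 tape=00.0[0]0.   (p3,0)→(p2,0,R)
state=p2 head=4 tape=00.00[0].   (p2,0)→(p1,.,R)
state=p1 head=5 tape=00.00.[.]   (p1,.)→(p0,.,L)
state=p0 head=4 tape=00.00[.].
The non-blank tape span at halt is 00.00.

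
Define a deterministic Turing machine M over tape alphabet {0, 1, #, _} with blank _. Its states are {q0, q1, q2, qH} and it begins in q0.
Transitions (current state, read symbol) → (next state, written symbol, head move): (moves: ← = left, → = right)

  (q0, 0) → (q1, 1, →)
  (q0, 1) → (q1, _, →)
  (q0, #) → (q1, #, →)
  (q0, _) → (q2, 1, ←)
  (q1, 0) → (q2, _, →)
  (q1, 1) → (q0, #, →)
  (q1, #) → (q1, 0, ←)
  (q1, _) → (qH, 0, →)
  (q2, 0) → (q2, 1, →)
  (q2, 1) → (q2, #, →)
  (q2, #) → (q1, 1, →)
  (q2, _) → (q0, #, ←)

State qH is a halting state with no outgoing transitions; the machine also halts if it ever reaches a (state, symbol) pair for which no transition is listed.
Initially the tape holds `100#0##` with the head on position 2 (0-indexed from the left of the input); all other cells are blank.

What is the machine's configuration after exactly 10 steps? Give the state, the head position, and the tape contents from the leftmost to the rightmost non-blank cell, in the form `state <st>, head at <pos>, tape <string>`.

state=q0 head=2 tape=10[0]#0##__   (q0,0)→(q1,1,→)
state=q1 head=3 tape=101[#]0##__   (q1,#)→(q1,0,←)
state=q1 head=2 tape=10[1]00##__   (q1,1)→(q0,#,→)
state=q0 head=3 tape=10#[0]0##__   (q0,0)→(q1,1,→)
state=q1 head=4 tape=10#1[0]##__   (q1,0)→(q2,_,→)
state=q2 head=5 tape=10#1_[#]#__   (q2,#)→(q1,1,→)
state=q1 head=6 tape=10#1_1[#]__   (q1,#)→(q1,0,←)
state=q1 head=5 tape=10#1_[1]0__   (q1,1)→(q0,#,→)
state=q0 head=6 tape=10#1_#[0]__   (q0,0)→(q1,1,→)
state=q1 head=7 tape=10#1_#1[_]_   (q1,_)→(qH,0,→)
state=qH head=8 tape=10#1_#10[_]
After 10 steps: state qH, head at 8, tape 10#1_#10.

state qH, head at 8, tape 10#1_#10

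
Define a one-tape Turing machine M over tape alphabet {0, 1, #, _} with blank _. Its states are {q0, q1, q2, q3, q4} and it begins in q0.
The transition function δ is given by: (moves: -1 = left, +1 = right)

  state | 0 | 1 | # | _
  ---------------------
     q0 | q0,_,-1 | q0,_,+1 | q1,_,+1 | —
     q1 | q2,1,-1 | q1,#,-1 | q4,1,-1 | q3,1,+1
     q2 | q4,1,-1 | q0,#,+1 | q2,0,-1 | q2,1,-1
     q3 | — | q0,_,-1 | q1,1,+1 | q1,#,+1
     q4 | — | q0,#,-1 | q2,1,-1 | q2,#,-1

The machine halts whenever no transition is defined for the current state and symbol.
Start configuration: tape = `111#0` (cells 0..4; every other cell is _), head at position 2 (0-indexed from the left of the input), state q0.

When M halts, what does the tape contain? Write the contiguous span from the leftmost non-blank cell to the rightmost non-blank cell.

1#

state=q0 head=2 tape=11[1]#0_   (q0,1)→(q0,_,+1)
state=q0 head=3 tape=11_[#]0_   (q0,#)→(q1,_,+1)
state=q1 head=4 tape=11__[0]_   (q1,0)→(q2,1,-1)
state=q2 head=3 tape=11_[_]1_   (q2,_)→(q2,1,-1)
state=q2 head=2 tape=11[_]11_   (q2,_)→(q2,1,-1)
state=q2 head=1 tape=1[1]111_   (q2,1)→(q0,#,+1)
state=q0 head=2 tape=1#[1]11_   (q0,1)→(q0,_,+1)
state=q0 head=3 tape=1#_[1]1_   (q0,1)→(q0,_,+1)
state=q0 head=4 tape=1#__[1]_   (q0,1)→(q0,_,+1)
state=q0 head=5 tape=1#___[_]
The non-blank tape span at halt is 1#.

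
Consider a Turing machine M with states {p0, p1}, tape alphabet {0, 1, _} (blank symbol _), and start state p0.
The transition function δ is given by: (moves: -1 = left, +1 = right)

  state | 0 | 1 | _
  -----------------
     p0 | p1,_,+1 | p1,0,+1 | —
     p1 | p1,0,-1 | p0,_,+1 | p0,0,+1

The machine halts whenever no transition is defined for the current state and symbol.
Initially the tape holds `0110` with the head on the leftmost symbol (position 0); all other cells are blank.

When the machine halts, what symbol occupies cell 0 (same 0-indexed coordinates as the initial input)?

_

p0 | [0]110__   read 0 → write _, move +1, go to p1
p1 | _[1]10__   read 1 → write _, move +1, go to p0
p0 | __[1]0__   read 1 → write 0, move +1, go to p1
p1 | __0[0]__   read 0 → write 0, move -1, go to p1
p1 | __[0]0__   read 0 → write 0, move -1, go to p1
p1 | _[_]00__   read _ → write 0, move +1, go to p0
p0 | _0[0]0__   read 0 → write _, move +1, go to p1
p1 | _0_[0]__   read 0 → write 0, move -1, go to p1
p1 | _0[_]0__   read _ → write 0, move +1, go to p0
p0 | _00[0]__   read 0 → write _, move +1, go to p1
p1 | _00_[_]_   read _ → write 0, move +1, go to p0
p0 | _00_0[_]
Cell 0 holds _ when M halts.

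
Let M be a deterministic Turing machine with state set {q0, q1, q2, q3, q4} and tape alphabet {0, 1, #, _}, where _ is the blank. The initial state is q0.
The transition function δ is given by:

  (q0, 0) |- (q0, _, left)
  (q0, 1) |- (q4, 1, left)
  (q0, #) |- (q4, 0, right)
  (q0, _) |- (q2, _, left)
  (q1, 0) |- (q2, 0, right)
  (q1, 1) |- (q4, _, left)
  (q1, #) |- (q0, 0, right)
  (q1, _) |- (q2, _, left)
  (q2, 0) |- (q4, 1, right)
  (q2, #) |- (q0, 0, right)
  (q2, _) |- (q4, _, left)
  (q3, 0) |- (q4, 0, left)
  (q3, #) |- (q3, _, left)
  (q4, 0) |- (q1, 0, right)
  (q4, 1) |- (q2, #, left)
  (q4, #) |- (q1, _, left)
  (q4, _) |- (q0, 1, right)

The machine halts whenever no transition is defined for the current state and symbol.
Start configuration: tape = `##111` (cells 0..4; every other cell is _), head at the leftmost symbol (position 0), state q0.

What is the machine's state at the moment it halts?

q0 | [#]#111   read # → write 0, move right, go to q4
q4 | 0[#]111   read # → write _, move left, go to q1
q1 | [0]_111   read 0 → write 0, move right, go to q2
q2 | 0[_]111   read _ → write _, move left, go to q4
q4 | [0]_111   read 0 → write 0, move right, go to q1
q1 | 0[_]111   read _ → write _, move left, go to q2
q2 | [0]_111   read 0 → write 1, move right, go to q4
q4 | 1[_]111   read _ → write 1, move right, go to q0
q0 | 11[1]11   read 1 → write 1, move left, go to q4
q4 | 1[1]111   read 1 → write #, move left, go to q2
q2 | [1]#111
No transition is defined for (q2, 1); M halts in state q2.

q2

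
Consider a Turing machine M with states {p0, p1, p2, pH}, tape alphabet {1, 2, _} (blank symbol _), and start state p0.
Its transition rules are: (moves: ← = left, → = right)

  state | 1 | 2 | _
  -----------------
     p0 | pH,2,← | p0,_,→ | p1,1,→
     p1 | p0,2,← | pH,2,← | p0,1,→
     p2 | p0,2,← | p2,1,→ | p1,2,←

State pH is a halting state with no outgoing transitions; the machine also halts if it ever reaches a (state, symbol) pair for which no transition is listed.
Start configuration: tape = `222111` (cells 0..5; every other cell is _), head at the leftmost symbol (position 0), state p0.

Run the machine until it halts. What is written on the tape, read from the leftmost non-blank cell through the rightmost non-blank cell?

p0 | [2]22111   read 2 → write _, move →, go to p0
p0 | _[2]2111   read 2 → write _, move →, go to p0
p0 | __[2]111   read 2 → write _, move →, go to p0
p0 | ___[1]11   read 1 → write 2, move ←, go to pH
pH | __[_]211
The non-blank tape span at halt is 211.

211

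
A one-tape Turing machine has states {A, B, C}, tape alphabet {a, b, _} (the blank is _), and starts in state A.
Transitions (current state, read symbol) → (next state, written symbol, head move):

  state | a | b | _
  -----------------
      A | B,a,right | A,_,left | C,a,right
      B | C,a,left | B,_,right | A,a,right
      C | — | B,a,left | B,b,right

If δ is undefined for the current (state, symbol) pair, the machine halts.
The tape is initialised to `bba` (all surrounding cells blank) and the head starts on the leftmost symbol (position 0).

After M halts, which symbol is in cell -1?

a

A | ___[b]ba   read b → write _, move left, go to A
A | __[_]_ba   read _ → write a, move right, go to C
C | __a[_]ba   read _ → write b, move right, go to B
B | __ab[b]a   read b → write _, move right, go to B
B | __ab_[a]   read a → write a, move left, go to C
C | __ab[_]a   read _ → write b, move right, go to B
B | __abb[a]   read a → write a, move left, go to C
C | __ab[b]a   read b → write a, move left, go to B
B | __a[b]aa   read b → write _, move right, go to B
B | __a_[a]a   read a → write a, move left, go to C
C | __a[_]aa   read _ → write b, move right, go to B
B | __ab[a]a   read a → write a, move left, go to C
C | __a[b]aa   read b → write a, move left, go to B
B | __[a]aaa   read a → write a, move left, go to C
C | _[_]aaaa   read _ → write b, move right, go to B
B | _b[a]aaa   read a → write a, move left, go to C
C | _[b]aaaa   read b → write a, move left, go to B
B | [_]aaaaa   read _ → write a, move right, go to A
A | a[a]aaaa   read a → write a, move right, go to B
B | aa[a]aaa   read a → write a, move left, go to C
C | a[a]aaaa
Cell -1 holds a when M halts.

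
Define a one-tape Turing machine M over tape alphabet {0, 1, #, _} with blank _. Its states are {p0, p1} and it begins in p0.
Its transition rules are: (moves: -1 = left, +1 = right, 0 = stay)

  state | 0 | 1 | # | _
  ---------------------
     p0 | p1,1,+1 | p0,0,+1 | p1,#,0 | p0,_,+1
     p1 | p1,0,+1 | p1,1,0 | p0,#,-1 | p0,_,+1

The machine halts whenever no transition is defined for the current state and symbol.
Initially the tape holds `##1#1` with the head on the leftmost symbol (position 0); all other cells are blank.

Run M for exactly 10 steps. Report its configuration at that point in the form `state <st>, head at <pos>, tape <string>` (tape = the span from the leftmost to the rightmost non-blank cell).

state p1, head at 0, tape ##1#1

state=p0 head=0 tape=_[#]#1#1   (p0,#)→(p1,#,0)
state=p1 head=0 tape=_[#]#1#1   (p1,#)→(p0,#,-1)
state=p0 head=-1 tape=[_]##1#1   (p0,_)→(p0,_,+1)
state=p0 head=0 tape=_[#]#1#1   (p0,#)→(p1,#,0)
state=p1 head=0 tape=_[#]#1#1   (p1,#)→(p0,#,-1)
state=p0 head=-1 tape=[_]##1#1   (p0,_)→(p0,_,+1)
state=p0 head=0 tape=_[#]#1#1   (p0,#)→(p1,#,0)
state=p1 head=0 tape=_[#]#1#1   (p1,#)→(p0,#,-1)
state=p0 head=-1 tape=[_]##1#1   (p0,_)→(p0,_,+1)
state=p0 head=0 tape=_[#]#1#1   (p0,#)→(p1,#,0)
state=p1 head=0 tape=_[#]#1#1
After 10 steps: state p1, head at 0, tape ##1#1.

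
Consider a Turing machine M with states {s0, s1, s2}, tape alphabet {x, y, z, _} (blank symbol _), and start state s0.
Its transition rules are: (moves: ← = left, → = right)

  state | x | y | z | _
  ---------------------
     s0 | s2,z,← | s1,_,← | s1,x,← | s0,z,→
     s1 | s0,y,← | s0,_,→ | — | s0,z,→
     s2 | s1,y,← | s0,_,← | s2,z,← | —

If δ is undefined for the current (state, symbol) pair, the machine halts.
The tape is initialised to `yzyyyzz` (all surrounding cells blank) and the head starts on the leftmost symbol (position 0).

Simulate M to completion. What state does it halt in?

s1

s0 | _[y]zyyyzz   read y → write _, move ←, go to s1
s1 | [_]_zyyyzz   read _ → write z, move →, go to s0
s0 | z[_]zyyyzz   read _ → write z, move →, go to s0
s0 | zz[z]yyyzz   read z → write x, move ←, go to s1
s1 | z[z]xyyyzz
No transition is defined for (s1, z); M halts in state s1.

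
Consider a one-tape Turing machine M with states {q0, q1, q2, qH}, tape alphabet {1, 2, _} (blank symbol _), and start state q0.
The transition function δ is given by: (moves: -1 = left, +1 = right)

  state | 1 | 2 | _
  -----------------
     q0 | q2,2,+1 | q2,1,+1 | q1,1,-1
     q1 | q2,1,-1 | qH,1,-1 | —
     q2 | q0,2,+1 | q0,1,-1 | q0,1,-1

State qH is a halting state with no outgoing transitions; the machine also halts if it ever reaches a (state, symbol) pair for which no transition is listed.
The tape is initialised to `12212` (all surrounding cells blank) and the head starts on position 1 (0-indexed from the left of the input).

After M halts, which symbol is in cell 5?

1

q0 | 1[2]212_   read 2 → write 1, move +1, go to q2
q2 | 11[2]12_   read 2 → write 1, move -1, go to q0
q0 | 1[1]112_   read 1 → write 2, move +1, go to q2
q2 | 12[1]12_   read 1 → write 2, move +1, go to q0
q0 | 122[1]2_   read 1 → write 2, move +1, go to q2
q2 | 1222[2]_   read 2 → write 1, move -1, go to q0
q0 | 122[2]1_   read 2 → write 1, move +1, go to q2
q2 | 1221[1]_   read 1 → write 2, move +1, go to q0
q0 | 12212[_]   read _ → write 1, move -1, go to q1
q1 | 1221[2]1   read 2 → write 1, move -1, go to qH
qH | 122[1]11
Cell 5 holds 1 when M halts.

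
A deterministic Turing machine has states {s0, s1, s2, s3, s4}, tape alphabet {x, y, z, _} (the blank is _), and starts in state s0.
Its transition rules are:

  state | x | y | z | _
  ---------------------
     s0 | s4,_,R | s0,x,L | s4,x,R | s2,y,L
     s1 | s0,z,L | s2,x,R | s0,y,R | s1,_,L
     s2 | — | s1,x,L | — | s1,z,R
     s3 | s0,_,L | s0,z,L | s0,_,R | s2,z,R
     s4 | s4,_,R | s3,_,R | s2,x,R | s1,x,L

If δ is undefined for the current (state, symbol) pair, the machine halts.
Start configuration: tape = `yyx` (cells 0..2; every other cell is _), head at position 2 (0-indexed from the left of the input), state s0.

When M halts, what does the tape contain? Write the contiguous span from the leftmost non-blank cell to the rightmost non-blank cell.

s0 | yy[x]___   read x → write _, move R, go to s4
s4 | yy_[_]__   read _ → write x, move L, go to s1
s1 | yy[_]x__   read _ → write _, move L, go to s1
s1 | y[y]_x__   read y → write x, move R, go to s2
s2 | yx[_]x__   read _ → write z, move R, go to s1
s1 | yxz[x]__   read x → write z, move L, go to s0
s0 | yx[z]z__   read z → write x, move R, go to s4
s4 | yxx[z]__   read z → write x, move R, go to s2
s2 | yxxx[_]_   read _ → write z, move R, go to s1
s1 | yxxxz[_]   read _ → write _, move L, go to s1
s1 | yxxx[z]_   read z → write y, move R, go to s0
s0 | yxxxy[_]   read _ → write y, move L, go to s2
s2 | yxxx[y]y   read y → write x, move L, go to s1
s1 | yxx[x]xy   read x → write z, move L, go to s0
s0 | yx[x]zxy   read x → write _, move R, go to s4
s4 | yx_[z]xy   read z → write x, move R, go to s2
s2 | yx_x[x]y
The non-blank tape span at halt is yx_xxy.

yx_xxy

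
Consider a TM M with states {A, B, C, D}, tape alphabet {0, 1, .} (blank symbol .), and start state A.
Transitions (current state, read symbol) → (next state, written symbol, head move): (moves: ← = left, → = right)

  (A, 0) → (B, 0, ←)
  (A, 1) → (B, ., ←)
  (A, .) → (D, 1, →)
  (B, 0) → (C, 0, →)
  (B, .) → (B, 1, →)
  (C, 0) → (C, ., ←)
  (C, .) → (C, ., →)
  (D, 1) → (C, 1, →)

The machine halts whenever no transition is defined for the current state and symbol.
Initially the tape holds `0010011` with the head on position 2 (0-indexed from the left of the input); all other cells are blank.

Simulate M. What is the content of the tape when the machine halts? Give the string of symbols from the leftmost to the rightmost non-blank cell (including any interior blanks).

state=A head=2 tape=00[1]0011   (A,1)→(B,.,←)
state=B head=1 tape=0[0].0011   (B,0)→(C,0,→)
state=C head=2 tape=00[.]0011   (C,.)→(C,.,→)
state=C head=3 tape=00.[0]011   (C,0)→(C,.,←)
state=C head=2 tape=00[.].011   (C,.)→(C,.,→)
state=C head=3 tape=00.[.]011   (C,.)→(C,.,→)
state=C head=4 tape=00..[0]11   (C,0)→(C,.,←)
state=C head=3 tape=00.[.].11   (C,.)→(C,.,→)
state=C head=4 tape=00..[.]11   (C,.)→(C,.,→)
state=C head=5 tape=00...[1]1
The non-blank tape span at halt is 00...11.

00...11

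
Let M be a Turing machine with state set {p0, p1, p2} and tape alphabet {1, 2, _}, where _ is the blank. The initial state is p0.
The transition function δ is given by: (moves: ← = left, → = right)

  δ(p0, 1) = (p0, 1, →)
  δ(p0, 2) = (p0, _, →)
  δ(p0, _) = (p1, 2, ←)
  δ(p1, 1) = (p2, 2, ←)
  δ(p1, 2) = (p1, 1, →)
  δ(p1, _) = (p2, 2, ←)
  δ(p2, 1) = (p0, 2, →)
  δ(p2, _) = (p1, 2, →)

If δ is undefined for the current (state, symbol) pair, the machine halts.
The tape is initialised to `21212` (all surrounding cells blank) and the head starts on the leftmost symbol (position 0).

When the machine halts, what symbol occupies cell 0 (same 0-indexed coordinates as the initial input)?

p0 | [2]1212____   read 2 → write _, move →, go to p0
p0 | _[1]212____   read 1 → write 1, move →, go to p0
p0 | _1[2]12____   read 2 → write _, move →, go to p0
p0 | _1_[1]2____   read 1 → write 1, move →, go to p0
p0 | _1_1[2]____   read 2 → write _, move →, go to p0
p0 | _1_1_[_]___   read _ → write 2, move ←, go to p1
p1 | _1_1[_]2___   read _ → write 2, move ←, go to p2
p2 | _1_[1]22___   read 1 → write 2, move →, go to p0
p0 | _1_2[2]2___   read 2 → write _, move →, go to p0
p0 | _1_2_[2]___   read 2 → write _, move →, go to p0
p0 | _1_2__[_]__   read _ → write 2, move ←, go to p1
p1 | _1_2_[_]2__   read _ → write 2, move ←, go to p2
p2 | _1_2[_]22__   read _ → write 2, move →, go to p1
p1 | _1_22[2]2__   read 2 → write 1, move →, go to p1
p1 | _1_221[2]__   read 2 → write 1, move →, go to p1
p1 | _1_2211[_]_   read _ → write 2, move ←, go to p2
p2 | _1_221[1]2_   read 1 → write 2, move →, go to p0
p0 | _1_2212[2]_   read 2 → write _, move →, go to p0
p0 | _1_2212_[_]   read _ → write 2, move ←, go to p1
p1 | _1_2212[_]2   read _ → write 2, move ←, go to p2
p2 | _1_221[2]22
Cell 0 holds _ when M halts.

_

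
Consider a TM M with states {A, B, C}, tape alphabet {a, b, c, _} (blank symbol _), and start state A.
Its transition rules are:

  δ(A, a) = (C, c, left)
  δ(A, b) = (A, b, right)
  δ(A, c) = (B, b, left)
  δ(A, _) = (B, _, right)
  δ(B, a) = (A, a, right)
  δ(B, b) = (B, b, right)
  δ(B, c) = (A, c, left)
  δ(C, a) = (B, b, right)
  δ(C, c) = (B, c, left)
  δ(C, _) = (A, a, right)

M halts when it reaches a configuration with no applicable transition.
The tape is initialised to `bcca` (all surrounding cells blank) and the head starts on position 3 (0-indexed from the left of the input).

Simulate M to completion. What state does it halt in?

B

state=A head=3 tape=bcc[a]_   (A,a)→(C,c,left)
state=C head=2 tape=bc[c]c_   (C,c)→(B,c,left)
state=B head=1 tape=b[c]cc_   (B,c)→(A,c,left)
state=A head=0 tape=[b]ccc_   (A,b)→(A,b,right)
state=A head=1 tape=b[c]cc_   (A,c)→(B,b,left)
state=B head=0 tape=[b]bcc_   (B,b)→(B,b,right)
state=B head=1 tape=b[b]cc_   (B,b)→(B,b,right)
state=B head=2 tape=bb[c]c_   (B,c)→(A,c,left)
state=A head=1 tape=b[b]cc_   (A,b)→(A,b,right)
state=A head=2 tape=bb[c]c_   (A,c)→(B,b,left)
state=B head=1 tape=b[b]bc_   (B,b)→(B,b,right)
state=B head=2 tape=bb[b]c_   (B,b)→(B,b,right)
state=B head=3 tape=bbb[c]_   (B,c)→(A,c,left)
state=A head=2 tape=bb[b]c_   (A,b)→(A,b,right)
state=A head=3 tape=bbb[c]_   (A,c)→(B,b,left)
state=B head=2 tape=bb[b]b_   (B,b)→(B,b,right)
state=B head=3 tape=bbb[b]_   (B,b)→(B,b,right)
state=B head=4 tape=bbbb[_]
No transition is defined for (B, _); M halts in state B.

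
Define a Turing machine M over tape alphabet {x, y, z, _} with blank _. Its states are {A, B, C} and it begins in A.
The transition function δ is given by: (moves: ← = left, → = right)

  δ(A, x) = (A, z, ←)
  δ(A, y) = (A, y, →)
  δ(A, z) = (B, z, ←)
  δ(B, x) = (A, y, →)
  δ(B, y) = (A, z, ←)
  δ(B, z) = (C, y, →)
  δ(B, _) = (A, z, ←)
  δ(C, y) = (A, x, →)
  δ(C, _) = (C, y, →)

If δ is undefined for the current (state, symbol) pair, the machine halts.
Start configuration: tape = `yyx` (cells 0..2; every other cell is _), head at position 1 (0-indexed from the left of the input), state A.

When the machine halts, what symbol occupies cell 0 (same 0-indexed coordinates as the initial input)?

z

state=A head=1 tape=_y[y]x   (A,y)→(A,y,→)
state=A head=2 tape=_yy[x]   (A,x)→(A,z,←)
state=A head=1 tape=_y[y]z   (A,y)→(A,y,→)
state=A head=2 tape=_yy[z]   (A,z)→(B,z,←)
state=B head=1 tape=_y[y]z   (B,y)→(A,z,←)
state=A head=0 tape=_[y]zz   (A,y)→(A,y,→)
state=A head=1 tape=_y[z]z   (A,z)→(B,z,←)
state=B head=0 tape=_[y]zz   (B,y)→(A,z,←)
state=A head=-1 tape=[_]zzz
Cell 0 holds z when M halts.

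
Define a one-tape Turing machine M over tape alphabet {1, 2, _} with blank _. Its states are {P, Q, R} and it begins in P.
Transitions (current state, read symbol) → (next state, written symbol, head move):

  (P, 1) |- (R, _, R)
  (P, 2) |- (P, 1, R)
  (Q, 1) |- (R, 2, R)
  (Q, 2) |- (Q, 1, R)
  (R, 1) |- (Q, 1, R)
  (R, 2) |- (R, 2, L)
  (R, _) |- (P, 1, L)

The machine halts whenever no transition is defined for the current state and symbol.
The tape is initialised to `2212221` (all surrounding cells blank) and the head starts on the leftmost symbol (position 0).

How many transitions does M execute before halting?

state=P head=0 tape=[2]212221__   (P,2)→(P,1,R)
state=P head=1 tape=1[2]12221__   (P,2)→(P,1,R)
state=P head=2 tape=11[1]2221__   (P,1)→(R,_,R)
state=R head=3 tape=11_[2]221__   (R,2)→(R,2,L)
state=R head=2 tape=11[_]2221__   (R,_)→(P,1,L)
state=P head=1 tape=1[1]12221__   (P,1)→(R,_,R)
state=R head=2 tape=1_[1]2221__   (R,1)→(Q,1,R)
state=Q head=3 tape=1_1[2]221__   (Q,2)→(Q,1,R)
state=Q head=4 tape=1_11[2]21__   (Q,2)→(Q,1,R)
state=Q head=5 tape=1_111[2]1__   (Q,2)→(Q,1,R)
state=Q head=6 tape=1_1111[1]__   (Q,1)→(R,2,R)
state=R head=7 tape=1_11112[_]_   (R,_)→(P,1,L)
state=P head=6 tape=1_1111[2]1_   (P,2)→(P,1,R)
state=P head=7 tape=1_11111[1]_   (P,1)→(R,_,R)
state=R head=8 tape=1_11111_[_]   (R,_)→(P,1,L)
state=P head=7 tape=1_11111[_]1
M halts after 15 transitions.

15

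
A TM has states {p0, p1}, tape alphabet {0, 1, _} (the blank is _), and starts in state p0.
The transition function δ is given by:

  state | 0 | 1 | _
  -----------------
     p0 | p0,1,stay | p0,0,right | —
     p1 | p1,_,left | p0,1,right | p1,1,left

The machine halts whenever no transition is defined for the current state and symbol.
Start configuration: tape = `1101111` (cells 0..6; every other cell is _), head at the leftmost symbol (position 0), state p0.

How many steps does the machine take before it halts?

8

p0 | [1]101111_   read 1 → write 0, move right, go to p0
p0 | 0[1]01111_   read 1 → write 0, move right, go to p0
p0 | 00[0]1111_   read 0 → write 1, move stay, go to p0
p0 | 00[1]1111_   read 1 → write 0, move right, go to p0
p0 | 000[1]111_   read 1 → write 0, move right, go to p0
p0 | 0000[1]11_   read 1 → write 0, move right, go to p0
p0 | 00000[1]1_   read 1 → write 0, move right, go to p0
p0 | 000000[1]_   read 1 → write 0, move right, go to p0
p0 | 0000000[_]
M halts after 8 transitions.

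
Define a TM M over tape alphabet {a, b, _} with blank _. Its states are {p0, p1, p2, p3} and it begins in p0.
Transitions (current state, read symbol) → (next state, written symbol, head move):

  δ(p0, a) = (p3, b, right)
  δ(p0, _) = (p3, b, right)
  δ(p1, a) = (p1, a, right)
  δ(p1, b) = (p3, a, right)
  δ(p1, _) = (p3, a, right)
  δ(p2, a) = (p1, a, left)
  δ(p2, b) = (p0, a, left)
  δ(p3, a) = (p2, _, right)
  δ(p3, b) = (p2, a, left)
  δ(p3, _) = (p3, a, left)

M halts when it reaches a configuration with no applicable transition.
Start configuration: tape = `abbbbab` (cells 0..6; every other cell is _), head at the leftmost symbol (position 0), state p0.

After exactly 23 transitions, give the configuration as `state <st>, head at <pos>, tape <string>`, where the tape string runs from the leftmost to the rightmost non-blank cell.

state=p0 head=0 tape=_[a]bbbbab_   (p0,a)→(p3,b,right)
state=p3 head=1 tape=_b[b]bbbab_   (p3,b)→(p2,a,left)
state=p2 head=0 tape=_[b]abbbab_   (p2,b)→(p0,a,left)
state=p0 head=-1 tape=[_]aabbbab_   (p0,_)→(p3,b,right)
state=p3 head=0 tape=b[a]abbbab_   (p3,a)→(p2,_,right)
state=p2 head=1 tape=b_[a]bbbab_   (p2,a)→(p1,a,left)
state=p1 head=0 tape=b[_]abbbab_   (p1,_)→(p3,a,right)
state=p3 head=1 tape=ba[a]bbbab_   (p3,a)→(p2,_,right)
state=p2 head=2 tape=ba_[b]bbab_   (p2,b)→(p0,a,left)
state=p0 head=1 tape=ba[_]abbab_   (p0,_)→(p3,b,right)
state=p3 head=2 tape=bab[a]bbab_   (p3,a)→(p2,_,right)
state=p2 head=3 tape=bab_[b]bab_   (p2,b)→(p0,a,left)
state=p0 head=2 tape=bab[_]abab_   (p0,_)→(p3,b,right)
state=p3 head=3 tape=babb[a]bab_   (p3,a)→(p2,_,right)
state=p2 head=4 tape=babb_[b]ab_   (p2,b)→(p0,a,left)
state=p0 head=3 tape=babb[_]aab_   (p0,_)→(p3,b,right)
state=p3 head=4 tape=babbb[a]ab_   (p3,a)→(p2,_,right)
state=p2 head=5 tape=babbb_[a]b_   (p2,a)→(p1,a,left)
state=p1 head=4 tape=babbb[_]ab_   (p1,_)→(p3,a,right)
state=p3 head=5 tape=babbba[a]b_   (p3,a)→(p2,_,right)
state=p2 head=6 tape=babbba_[b]_   (p2,b)→(p0,a,left)
state=p0 head=5 tape=babbba[_]a_   (p0,_)→(p3,b,right)
state=p3 head=6 tape=babbbab[a]_   (p3,a)→(p2,_,right)
state=p2 head=7 tape=babbbab_[_]
After 23 steps: state p2, head at 7, tape babbbab.

state p2, head at 7, tape babbbab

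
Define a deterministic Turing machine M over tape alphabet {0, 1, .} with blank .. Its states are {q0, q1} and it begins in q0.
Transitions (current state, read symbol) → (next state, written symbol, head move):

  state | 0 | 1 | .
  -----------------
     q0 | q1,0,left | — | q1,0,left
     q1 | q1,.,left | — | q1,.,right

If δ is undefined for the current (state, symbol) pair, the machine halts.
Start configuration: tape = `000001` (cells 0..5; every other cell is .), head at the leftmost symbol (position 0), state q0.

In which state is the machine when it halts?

q1

state=q0 head=0 tape=.[0]00001   (q0,0)→(q1,0,left)
state=q1 head=-1 tape=[.]000001   (q1,.)→(q1,.,right)
state=q1 head=0 tape=.[0]00001   (q1,0)→(q1,.,left)
state=q1 head=-1 tape=[.].00001   (q1,.)→(q1,.,right)
state=q1 head=0 tape=.[.]00001   (q1,.)→(q1,.,right)
state=q1 head=1 tape=..[0]0001   (q1,0)→(q1,.,left)
state=q1 head=0 tape=.[.].0001   (q1,.)→(q1,.,right)
state=q1 head=1 tape=..[.]0001   (q1,.)→(q1,.,right)
state=q1 head=2 tape=...[0]001   (q1,0)→(q1,.,left)
state=q1 head=1 tape=..[.].001   (q1,.)→(q1,.,right)
state=q1 head=2 tape=...[.]001   (q1,.)→(q1,.,right)
state=q1 head=3 tape=....[0]01   (q1,0)→(q1,.,left)
state=q1 head=2 tape=...[.].01   (q1,.)→(q1,.,right)
state=q1 head=3 tape=....[.]01   (q1,.)→(q1,.,right)
state=q1 head=4 tape=.....[0]1   (q1,0)→(q1,.,left)
state=q1 head=3 tape=....[.].1   (q1,.)→(q1,.,right)
state=q1 head=4 tape=.....[.]1   (q1,.)→(q1,.,right)
state=q1 head=5 tape=......[1]
No transition is defined for (q1, 1); M halts in state q1.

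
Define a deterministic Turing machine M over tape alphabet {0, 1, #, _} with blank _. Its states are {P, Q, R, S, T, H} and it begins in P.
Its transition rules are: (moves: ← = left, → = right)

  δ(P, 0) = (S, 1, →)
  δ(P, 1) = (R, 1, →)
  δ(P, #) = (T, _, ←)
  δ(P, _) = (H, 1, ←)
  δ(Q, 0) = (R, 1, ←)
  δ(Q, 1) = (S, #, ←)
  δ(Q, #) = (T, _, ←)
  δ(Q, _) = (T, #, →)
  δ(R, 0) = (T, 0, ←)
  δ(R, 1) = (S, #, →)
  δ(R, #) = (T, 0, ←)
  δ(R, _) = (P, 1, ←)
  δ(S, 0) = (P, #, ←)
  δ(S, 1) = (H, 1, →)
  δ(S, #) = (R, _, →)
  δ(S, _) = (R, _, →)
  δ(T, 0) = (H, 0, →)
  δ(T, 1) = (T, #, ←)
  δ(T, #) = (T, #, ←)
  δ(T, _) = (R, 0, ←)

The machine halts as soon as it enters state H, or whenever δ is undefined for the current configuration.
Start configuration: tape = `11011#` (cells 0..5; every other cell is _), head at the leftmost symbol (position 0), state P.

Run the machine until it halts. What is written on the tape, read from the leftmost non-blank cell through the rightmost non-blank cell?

P | ____[1]1011#   read 1 → write 1, move →, go to R
R | ____1[1]011#   read 1 → write #, move →, go to S
S | ____1#[0]11#   read 0 → write #, move ←, go to P
P | ____1[#]#11#   read # → write _, move ←, go to T
T | ____[1]_#11#   read 1 → write #, move ←, go to T
T | ___[_]#_#11#   read _ → write 0, move ←, go to R
R | __[_]0#_#11#   read _ → write 1, move ←, go to P
P | _[_]10#_#11#   read _ → write 1, move ←, go to H
H | [_]110#_#11#
The non-blank tape span at halt is 110#_#11#.

110#_#11#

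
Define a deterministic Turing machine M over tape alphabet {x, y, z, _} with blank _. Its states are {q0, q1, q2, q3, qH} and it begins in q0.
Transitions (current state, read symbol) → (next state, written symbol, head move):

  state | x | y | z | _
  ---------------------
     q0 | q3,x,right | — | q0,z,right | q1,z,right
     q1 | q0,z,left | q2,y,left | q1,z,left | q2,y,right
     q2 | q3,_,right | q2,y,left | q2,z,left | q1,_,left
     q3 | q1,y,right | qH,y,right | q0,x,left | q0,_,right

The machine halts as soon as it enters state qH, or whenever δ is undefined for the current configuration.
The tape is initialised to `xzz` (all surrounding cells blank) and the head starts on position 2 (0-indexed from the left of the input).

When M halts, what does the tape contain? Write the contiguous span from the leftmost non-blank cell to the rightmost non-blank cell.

state=q0 head=2 tape=xz[z]___   (q0,z)→(q0,z,right)
state=q0 head=3 tape=xzz[_]__   (q0,_)→(q1,z,right)
state=q1 head=4 tape=xzzz[_]_   (q1,_)→(q2,y,right)
state=q2 head=5 tape=xzzzy[_]   (q2,_)→(q1,_,left)
state=q1 head=4 tape=xzzz[y]_   (q1,y)→(q2,y,left)
state=q2 head=3 tape=xzz[z]y_   (q2,z)→(q2,z,left)
state=q2 head=2 tape=xz[z]zy_   (q2,z)→(q2,z,left)
state=q2 head=1 tape=x[z]zzy_   (q2,z)→(q2,z,left)
state=q2 head=0 tape=[x]zzzy_   (q2,x)→(q3,_,right)
state=q3 head=1 tape=_[z]zzy_   (q3,z)→(q0,x,left)
state=q0 head=0 tape=[_]xzzy_   (q0,_)→(q1,z,right)
state=q1 head=1 tape=z[x]zzy_   (q1,x)→(q0,z,left)
state=q0 head=0 tape=[z]zzzy_   (q0,z)→(q0,z,right)
state=q0 head=1 tape=z[z]zzy_   (q0,z)→(q0,z,right)
state=q0 head=2 tape=zz[z]zy_   (q0,z)→(q0,z,right)
state=q0 head=3 tape=zzz[z]y_   (q0,z)→(q0,z,right)
state=q0 head=4 tape=zzzz[y]_
The non-blank tape span at halt is zzzzy.

zzzzy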